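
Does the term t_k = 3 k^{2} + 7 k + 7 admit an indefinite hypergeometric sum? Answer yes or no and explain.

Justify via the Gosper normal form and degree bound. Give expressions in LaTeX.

r(k) = (3*k**2 + 13*k + 17)/(3*k**2 + 7*k + 7) after simplifying.
A = 1, B = 1, C = k**2 + 7*k/3 + 7/3.
Set up (1)·f(k+1) − (1)·f(k) − (k**2 + 7*k/3 + 7/3) = 0.
Bound: deg f ≤ 3.
A polynomial solution: f(k) = k*(k**2 + 2*k + 4)/3.
Get s_k = R·t_k = k*(k**2 + 2*k + 4) with R(k) = B(k−1)f(k)/C(k) = k*(k**2 + 2*k + 4)/(3*k**2 + 7*k + 7).
s_(k+1) − s_k = 3*k**2 + 7*k + 7 = t_k.

Yes. s_k = k \left(k^{2} + 2 k + 4\right).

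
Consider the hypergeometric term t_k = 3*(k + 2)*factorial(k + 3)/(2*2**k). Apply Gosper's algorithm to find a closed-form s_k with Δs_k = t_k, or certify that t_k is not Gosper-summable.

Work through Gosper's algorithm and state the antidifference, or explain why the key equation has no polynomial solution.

t_(k+1)/t_k = (k + 3)*(k + 4)/(2*(k + 2)).
So A=k/2 + 2 and B=1, with C=k + 2.
f must satisfy (k/2 + 2)·f(k+1) − (1)·f(k) = k + 2.
Bound: deg f ≤ 0.
Match coefficients ⇒ f(k) = 2.
Certificate R = B(k−1)f/C = 2/(k + 2) gives s_k = 3*factorial(k + 3)/2**k.
Verify: 3*(k + 2)*factorial(k + 3)/(2*2**k) matches t_k.

s_k = 3*factorial(k + 3)/2**k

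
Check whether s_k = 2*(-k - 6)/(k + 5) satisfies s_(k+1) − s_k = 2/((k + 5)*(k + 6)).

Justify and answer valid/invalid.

s_(k+1) = 2*(-k - 7)/(k + 6)
s_(k+1) − s_k = 2/(k**2 + 11*k + 30)
(s_(k+1) − s_k) − t_k = 0

Valid: the claim telescopes to t_k.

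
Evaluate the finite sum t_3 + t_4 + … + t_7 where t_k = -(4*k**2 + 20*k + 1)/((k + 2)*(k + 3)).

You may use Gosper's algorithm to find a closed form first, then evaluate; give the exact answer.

Σ = -177/10

Compute t_(k+1)/t_k: get (k + 2)*(20*k + 4*(k + 1)**2 + 21)/((k + 4)*(4*k**2 + 20*k + 1)).
So A=k + 2 and B=k + 4, with C=k**2 + 5*k + 1/4.
f must satisfy (k + 2)·f(k+1) − (k + 3)·f(k) = k**2 + 5*k + 1/4.
d = 2 from the (1,1,2) case.
Solve for f: f(k) = k*(8*k - 7)/8 (degree 2 ≤ 2).
Get s_k = R·t_k = k*(7 - 8*k)/(2*(k + 2)) with R(k) = B(k−1)f(k)/C(k) = k*(k + 3)*(8*k - 7)/(2*(4*k**2 + 20*k + 1)).
s_(k+1) − s_k = (-4*k**2 - 20*k - 1)/(k**2 + 5*k + 6) = t_k.
Telescoping: Σ = s_(8) − s_(3) = -114/5 − (-51/10) = -177/10.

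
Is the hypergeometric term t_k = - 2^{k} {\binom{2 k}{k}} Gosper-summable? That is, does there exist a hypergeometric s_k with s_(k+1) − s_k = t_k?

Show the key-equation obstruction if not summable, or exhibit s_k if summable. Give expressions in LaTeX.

No. Not Gosper-summable.

Step 1: r(k) = 4*(2*k + 1)/(k + 1).
Factor: A=8*k + 4; B=k + 1; C=1.
Set up (8*k + 4)·f(k+1) − (k)·f(k) − (1) = 0.
From deg A=1, deg B=1, deg C=0: d=-1.
Bound -1 < 0, so the key equation has no polynomial solution.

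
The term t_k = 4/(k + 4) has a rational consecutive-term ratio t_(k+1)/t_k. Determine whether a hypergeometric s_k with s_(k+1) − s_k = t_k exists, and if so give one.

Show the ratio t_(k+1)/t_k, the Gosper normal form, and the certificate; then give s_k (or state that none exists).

r(k) = (k + 4)/(k + 5) after simplifying.
Gosper form: A/B · C(k+1)/C(k) with A=k + 4, B=k + 5, C=1.
Need (k + 4)·f(k+1) − (k + 4)·f(k) = 1.
From deg A=1, deg B=1, deg C=0: d=0.
Write f(k) = c0. Then LHS − RHS = -1, requiring -1 = 0: contradictory. No certificate.

not Gosper-summable; s_k does not exist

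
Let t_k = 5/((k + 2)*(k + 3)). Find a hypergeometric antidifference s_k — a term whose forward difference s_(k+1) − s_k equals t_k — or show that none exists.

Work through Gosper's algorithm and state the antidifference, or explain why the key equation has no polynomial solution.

s_k = 5*k/(2*(k + 2))

The ratio is (k + 2)/(k + 4).
Take A(k)=k + 2, B(k)=k + 4, C(k)=1.
Need (k + 2)·f(k+1) − (k + 3)·f(k) = 1.
Bound: deg f ≤ 1.
Solving with deg f ≤ 1: f(k) = k/2.
So s_k = (B(k−1)f/C)·t_k = (k*(k + 3)/2)·t_k = 5*k/(2*(k + 2)).
Verify: 5/(k**2 + 5*k + 6) matches t_k.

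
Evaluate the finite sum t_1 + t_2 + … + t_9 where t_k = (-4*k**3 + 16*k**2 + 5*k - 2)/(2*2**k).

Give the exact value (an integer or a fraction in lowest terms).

Compute t_(k+1)/t_k: get (4*k**3 - 4*k**2 - 25*k - 15)/(2*(4*k**3 - 16*k**2 - 5*k + 2)).
Factor: A=1/2; B=1; C=k**3 - 4*k**2 - 5*k/4 + 1/2.
f must satisfy (1/2)·f(k+1) − (1)·f(k) = k**3 - 4*k**2 - 5*k/4 + 1/2.
From deg A=0, deg B=0, deg C=3: d=3.
Solving with deg f ≤ 3: f(k) = -(k - 1)*(2*k - 1)*(2*k + 1)/2.
Then R = B(k−1)f/C = -2*(k - 1)*(2*k - 1)/(2*k**2 - 9*k + 2), so s_k = R(k)·t_k = (4*k**3 - 4*k**2 - k + 1)/2**k.
Δs = (-4*k**3 + 16*k**2 + 5*k - 2)/(2*2**k), as required.
Sum = s_(10) − s_(1); s_(10) = 3591/1024, s_(1) = 0 ⇒ 3591/1024.

Σ = 3591/1024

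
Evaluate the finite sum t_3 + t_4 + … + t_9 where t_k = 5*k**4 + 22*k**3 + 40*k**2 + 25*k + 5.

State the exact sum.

The ratio is (5*k**4 + 42*k**3 + 136*k**2 + 191*k + 97)/(5*k**4 + 22*k**3 + 40*k**2 + 25*k + 5).
Gosper form: A/B · C(k+1)/C(k) with A=1, B=1, C=k**4 + 22*k**3/5 + 8*k**2 + 5*k + 1.
Set up (1)·f(k+1) − (1)·f(k) − (k**4 + 22*k**3/5 + 8*k**2 + 5*k + 1) = 0.
Bound: deg f ≤ 5.
Solving with deg f ≤ 5: f(k) = k*(k**4 + 3*k**3 + 4*k**2 - 2*k - 1)/5.
So s_k = (B(k−1)f/C)·t_k = (k*(k**4 + 3*k**3 + 4*k**2 - 2*k - 1)/(5*k**4 + 22*k**3 + 40*k**2 + 25*k + 5))·t_k = k*(k**4 + 3*k**3 + 4*k**2 - 2*k - 1).
Verify: 5*k**4 + 22*k**3 + 40*k**2 + 25*k + 5 matches t_k.
Telescoping: Σ = s_(10) − s_(3) = 133790 − (573) = 133217.

Σ = 133217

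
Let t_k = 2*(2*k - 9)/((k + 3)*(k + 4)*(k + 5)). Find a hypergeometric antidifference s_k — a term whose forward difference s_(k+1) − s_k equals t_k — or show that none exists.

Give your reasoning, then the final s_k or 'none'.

s_k = k*(-k - 23)/(4*(k + 3)*(k + 4))

Step 1: r(k) = (k + 3)*(2*k - 7)/((k + 6)*(2*k - 9)).
A = k + 3, B = k + 6, C = k - 9/2.
f must satisfy (k + 3)·f(k+1) − (k + 5)·f(k) = k - 9/2.
Bound: deg f ≤ 2.
Match coefficients ⇒ f(k) = -k*(k + 23)/16.
So s_k = (B(k−1)f/C)·t_k = (-k*(k + 5)*(k + 23)/(8*(2*k - 9)))·t_k = k*(-k - 23)/(4*(k + 3)*(k + 4)).
s_(k+1) − s_k = 2*(2*k - 9)/(k**3 + 12*k**2 + 47*k + 60) = t_k.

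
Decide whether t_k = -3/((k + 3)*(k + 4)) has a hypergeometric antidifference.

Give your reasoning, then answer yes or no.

Yes. s_k = -k/(k + 3).

Ratio r(k) = (k + 3)/(k + 5).
Gosper form: A/B · C(k+1)/C(k) with A=k + 3, B=k + 5, C=1.
Solve (k + 3)·f(k+1) − (k + 4)·f(k) = 1.
d = 1 from the (1,1,0) case.
Solving with deg f ≤ 1: f(k) = k/3.
Then R = B(k−1)f/C = k*(k + 4)/3, so s_k = R(k)·t_k = -k/(k + 3).
Check: Δs_k = -3/(k**2 + 7*k + 12). ✓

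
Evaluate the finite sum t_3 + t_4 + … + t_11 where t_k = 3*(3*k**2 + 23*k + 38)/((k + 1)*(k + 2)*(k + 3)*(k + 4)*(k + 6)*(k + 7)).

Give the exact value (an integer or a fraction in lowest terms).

Σ = 61/4680

Step 1: r(k) = (k + 1)*(k + 6)*(23*k + 3*(k + 1)**2 + 61)/((k + 5)*(k + 8)*(3*k**2 + 23*k + 38)).
Normal form (A,B,C) = (k + 1, k + 8, k**3 + 38*k**2/3 + 51*k + 190/3).
Key eq: (k + 1)·f(k+1) = (k + 7)·f(k) + (k**3 + 38*k**2/3 + 51*k + 190/3).
d = 6 from the (1,1,3) case.
Coefficient equations give f(k) = k*(k + 2)*(k + 4)*(k + 5)*(k**2 + 10*k + 27)/54.
Get s_k = R·t_k = k*(k**2 + 10*k + 27)/(6*(k**3 + 10*k**2 + 27*k + 18)) with R(k) = B(k−1)f(k)/C(k) = k*(k + 2)*(k + 4)*(k + 7)*(k**2 + 10*k + 27)/(18*(3*k**2 + 23*k + 38)).
Check: Δs_k = 3*(3*k**2 + 23*k + 38)/(k**6 + 23*k**5 + 207*k**4 + 925*k**3 + 2144*k**2 + 2412*k + 1008). ✓
Σ_(k=3)^(11) t_k = s_(12) − s_(3) = 97/585 − (11/72) = 61/4680.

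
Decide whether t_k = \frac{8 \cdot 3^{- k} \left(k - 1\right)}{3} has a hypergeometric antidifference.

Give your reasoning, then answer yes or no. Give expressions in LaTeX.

Yes. s_k = 2 \cdot 3^{- k} \left(1 - 2 k\right).

r(k) = k/(3*(k - 1)) after simplifying.
Take A(k)=1/3, B(k)=1, C(k)=k - 1.
Solve (1/3)·f(k+1) − (1)·f(k) = k - 1.
From deg A=0, deg B=0, deg C=1: d=1.
Solve for f: f(k) = -3*(2*k - 1)/4 (degree 1 ≤ 1).
Then R = B(k−1)f/C = -3*(2*k - 1)/(4*(k - 1)), so s_k = R(k)·t_k = 2*(1 - 2*k)/3**k.
Verify: 8*(k - 1)/(3*3**k) matches t_k.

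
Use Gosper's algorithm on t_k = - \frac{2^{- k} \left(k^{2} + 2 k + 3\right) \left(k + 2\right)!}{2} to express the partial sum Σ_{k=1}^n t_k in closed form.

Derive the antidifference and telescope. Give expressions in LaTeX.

The ratio is (k + 3)*(2*k + (k + 1)**2 + 5)/(2*(k**2 + 2*k + 3)).
So A=k/2 + 3/2 and B=1, with C=k**2 + 2*k + 3.
Set up (k/2 + 3/2)·f(k+1) − (1)·f(k) − (k**2 + 2*k + 3) = 0.
From deg A=1, deg B=0, deg C=2: d=1.
A polynomial solution: f(k) = 2*k.
Certificate R = B(k−1)f/C = 2*k/(k**2 + 2*k + 3) gives s_k = -k*factorial(k + 2)/2**k.
s_(k+1) − s_k = -(k**2 + 2*k + 3)*factorial(k + 2)/(2*2**k) = t_k.
Telescope: S(n) = s_(n+1) − s_(1) = -2**(-n - 1)*(n + 1)*factorial(n + 3) − (-3) = 3 - n*factorial(n + 3)/(2*2**n) - factorial(n + 3)/(2*2**n).

S(n) = 3 - \frac{2^{- n} n \left(n + 3\right)!}{2} - \frac{2^{- n} \left(n + 3\right)!}{2}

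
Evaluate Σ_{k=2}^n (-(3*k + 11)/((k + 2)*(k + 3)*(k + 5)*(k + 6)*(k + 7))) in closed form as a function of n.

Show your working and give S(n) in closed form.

r(k) = (k + 2)*(k + 5)*(3*k + 14)/((k + 4)*(k + 8)*(3*k + 11)) after simplifying.
Normal form (A,B,C) = (k + 2, k + 8, k**2 + 23*k/3 + 44/3).
f must satisfy (k + 2)·f(k+1) − (k + 7)·f(k) = k**2 + 23*k/3 + 44/3.
Bound: deg f ≤ 5.
Solve for f: f(k) = k*(k + 3)*(k + 4)*(k**2 + 13*k + 52)/180 (degree 5 ≤ 5).
Certificate R = B(k−1)f/C = k*(k + 3)*(k + 7)*(k**2 + 13*k + 52)/(60*(3*k + 11)) gives s_k = k*(-k**2 - 13*k - 52)/(60*(k**3 + 13*k**2 + 52*k + 60)).
Δs = (-3*k - 11)/(k**5 + 23*k**4 + 203*k**3 + 853*k**2 + 1692*k + 1260), as required.
Telescope: S(n) = s_(n+1) − s_(2) = (-n**3 - 16*n**2 - 81*n - 66)/(60*(n**3 + 16*n**2 + 81*n + 126)) − (-41/3360) = (-n**3 - 16*n**2 - 81*n + 98)/(224*(n**3 + 16*n**2 + 81*n + 126)).

S(n) = (-n**3 - 16*n**2 - 81*n + 98)/(224*(n**3 + 16*n**2 + 81*n + 126))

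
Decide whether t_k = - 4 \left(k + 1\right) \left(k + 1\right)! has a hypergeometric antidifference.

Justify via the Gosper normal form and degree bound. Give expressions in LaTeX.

t_(k+1)/t_k = (k + 2)**2/(k + 1).
Normal form (A,B,C) = (k + 2, 1, k + 1).
Need (k + 2)·f(k+1) − (1)·f(k) = k + 1.
deg f ≤ 0 (via 1,0,1).
Match coefficients ⇒ f(k) = 1.
R(k) = B(k−1)·f(k)/C(k) = 1/(k + 1); s_k = R·t_k = -4*factorial(k + 1).
Verify: -4*(k + 1)*factorial(k + 1) matches t_k.

Yes. s_k = - 4 \left(k + 1\right)!.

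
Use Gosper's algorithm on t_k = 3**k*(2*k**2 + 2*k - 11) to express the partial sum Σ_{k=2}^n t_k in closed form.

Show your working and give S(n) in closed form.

S(n) = 3*3**n*n**2 - 15*3**n + 36

Compute t_(k+1)/t_k: get 3*(2*k**2 + 6*k - 7)/(2*k**2 + 2*k - 11).
So A=3 and B=1, with C=k**2 + k - 11/2.
Set up (3)·f(k+1) − (1)·f(k) − (k**2 + k - 11/2) = 0.
deg f ≤ 2 (via 0,0,2).
Match coefficients ⇒ f(k) = (k**2 - 2*k - 4)/2.
Certificate R = B(k−1)f/C = (k**2 - 2*k - 4)/(2*k**2 + 2*k - 11) gives s_k = 3**k*(k**2 - 2*k - 4).
s_(k+1) − s_k = 3**k*(2*k**2 + 2*k - 11) = t_k.
Telescope: S(n) = s_(n+1) − s_(2) = 3**(n + 1)*(n**2 - 5) − (-36) = 3*3**n*n**2 - 15*3**n + 36.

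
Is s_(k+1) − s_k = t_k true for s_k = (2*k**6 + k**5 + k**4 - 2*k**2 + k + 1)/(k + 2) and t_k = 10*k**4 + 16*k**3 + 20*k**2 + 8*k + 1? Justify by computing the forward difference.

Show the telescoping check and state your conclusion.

s_(k+1) = (k + 2*(k + 1)**6 + (k + 1)**5 + (k + 1)**4 - 2*(k + 1)**2 + 2)/(k + 3)
s_(k+1) − s_k = (10*k**6 + 58*k**5 + 123*k**4 + 154*k**3 + 111*k**2 + 36*k + 5)/(k**2 + 5*k + 6)
(s_(k+1) − s_k) − t_k = (-8*k**5 - 37*k**4 - 50*k**3 - 50*k**2 - 17*k - 1)/(k**2 + 5*k + 6)

Invalid: residual (-8*k**5 - 37*k**4 - 50*k**3 - 50*k**2 - 17*k - 1)/(k**2 + 5*k + 6) ≠ 0.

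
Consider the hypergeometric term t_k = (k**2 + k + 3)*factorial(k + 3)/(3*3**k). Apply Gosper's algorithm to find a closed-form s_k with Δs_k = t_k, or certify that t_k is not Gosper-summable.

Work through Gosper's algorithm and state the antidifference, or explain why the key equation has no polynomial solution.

s_k = (k - 1)*factorial(k + 3)/3**k

Step 1: r(k) = (k + 4)*(k + (k + 1)**2 + 4)/(3*(k**2 + k + 3)).
Take A(k)=k/3 + 4/3, B(k)=1, C(k)=k**2 + k + 3.
f must satisfy (k/3 + 4/3)·f(k+1) − (1)·f(k) = k**2 + k + 3.
From deg A=1, deg B=0, deg C=2: d=1.
Match coefficients ⇒ f(k) = 3*(k - 1).
R(k) = B(k−1)·f(k)/C(k) = 3*(k - 1)/(k**2 + k + 3); s_k = R·t_k = (k - 1)*factorial(k + 3)/3**k.
Δs = (k**2 + k + 3)*factorial(k + 3)/(3*3**k), as required.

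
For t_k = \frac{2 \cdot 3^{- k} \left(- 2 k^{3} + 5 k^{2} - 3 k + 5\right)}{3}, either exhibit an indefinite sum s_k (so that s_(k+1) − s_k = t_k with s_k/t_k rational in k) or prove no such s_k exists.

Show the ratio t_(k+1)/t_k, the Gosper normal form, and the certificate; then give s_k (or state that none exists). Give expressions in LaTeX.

s_k = 3^{- k} \left(2 k^{3} - 2 k^{2} + 4 k - 3\right)

t_(k+1)/t_k = (2*k**3 + k**2 - k - 5)/(3*(2*k**3 - 5*k**2 + 3*k - 5)).
Gosper form: A/B · C(k+1)/C(k) with A=1/3, B=1, C=k**3 - 5*k**2/2 + 3*k/2 - 5/2.
Solve (1/3)·f(k+1) − (1)·f(k) = k**3 - 5*k**2/2 + 3*k/2 - 5/2.
Degrees (0,0,3) ⇒ d ≤ 3.
Solve for f: f(k) = -3*(2*k**3 - 2*k**2 + 4*k - 3)/4 (degree 3 ≤ 3).
Get s_k = R·t_k = (2*k**3 - 2*k**2 + 4*k - 3)/3**k with R(k) = B(k−1)f(k)/C(k) = -3*(2*k**3 - 2*k**2 + 4*k - 3)/(2*(2*k**3 - 5*k**2 + 3*k - 5)).
Δs = 2*(-2*k**3 + 5*k**2 - 3*k + 5)/(3*3**k), as required.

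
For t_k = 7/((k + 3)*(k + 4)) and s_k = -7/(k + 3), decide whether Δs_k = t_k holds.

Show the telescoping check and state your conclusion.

valid; difference matches t_k

s_(k+1) = -7/(k + 4)
s_(k+1) − s_k = 7/((k + 3)*(k + 4))
(s_(k+1) − s_k) − t_k = 0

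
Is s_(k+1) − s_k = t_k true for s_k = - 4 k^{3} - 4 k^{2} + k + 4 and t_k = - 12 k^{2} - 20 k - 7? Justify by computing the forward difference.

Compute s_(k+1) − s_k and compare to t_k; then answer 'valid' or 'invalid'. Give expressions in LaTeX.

valid (s_(k+1) − s_k reduces to t_k)

s_(k+1) = k - 4*(k + 1)**3 - 4*(k + 1)**2 + 5
s_(k+1) − s_k = -12*k**2 - 20*k - 7
(s_(k+1) − s_k) − t_k = 0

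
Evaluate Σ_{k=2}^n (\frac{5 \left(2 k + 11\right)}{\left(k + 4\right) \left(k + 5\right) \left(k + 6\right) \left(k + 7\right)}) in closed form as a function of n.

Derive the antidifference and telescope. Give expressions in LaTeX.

Step 1: r(k) = (k + 4)*(2*k + 13)/((k + 8)*(2*k + 11)).
Gosper form: A/B · C(k+1)/C(k) with A=k + 4, B=k + 8, C=k + 11/2.
Set up (k + 4)·f(k+1) − (k + 7)·f(k) − (k + 11/2) = 0.
From deg A=1, deg B=1, deg C=1: d=3.
Coefficient equations give f(k) = k*(k + 5)*(k + 10)/48.
Certificate R = B(k−1)f/C = k*(k + 5)*(k + 7)*(k + 10)/(24*(2*k + 11)) gives s_k = 5*k*(k + 10)/(24*(k**2 + 10*k + 24)).
Verify: 5*(2*k + 11)/(k**4 + 22*k**3 + 179*k**2 + 638*k + 840) matches t_k.
Telescope: S(n) = s_(n+1) − s_(2) = 5*(n**2 + 12*n + 11)/(24*(n**2 + 12*n + 35)) − (5/48) = 5*(n**2 + 12*n - 13)/(48*(n**2 + 12*n + 35)).

S(n) = \frac{5 \left(n^{2} + 12 n - 13\right)}{48 \left(n^{2} + 12 n + 35\right)}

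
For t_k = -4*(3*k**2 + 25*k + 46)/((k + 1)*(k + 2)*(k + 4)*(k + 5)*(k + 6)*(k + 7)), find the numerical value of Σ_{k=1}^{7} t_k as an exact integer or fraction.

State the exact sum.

Σ = -103/1890

Step 1: r(k) = (k + 1)*(k + 4)*(25*k + 3*(k + 1)**2 + 71)/((k + 3)*(k + 8)*(3*k**2 + 25*k + 46)).
Take A(k)=k + 1, B(k)=k + 8, C(k)=k**3 + 34*k**2/3 + 121*k/3 + 46.
Key eq: (k + 1)·f(k+1) = (k + 7)·f(k) + (k**3 + 34*k**2/3 + 121*k/3 + 46).
Degrees (1,1,3) ⇒ d ≤ 6.
Solve for f: f(k) = k*(k + 2)*(k + 3)*(k + 5)*(k**2 + 11*k + 34)/72 (degree 6 ≤ 6).
R(k) = B(k−1)·f(k)/C(k) = k*(k + 2)*(k + 5)*(k + 7)*(k**2 + 11*k + 34)/(24*(3*k**2 + 25*k + 46)); s_k = R·t_k = k*(-k**2 - 11*k - 34)/(6*(k**3 + 11*k**2 + 34*k + 24)).
s_(k+1) − s_k = 4*(-3*k**2 - 25*k - 46)/(k**6 + 25*k**5 + 247*k**4 + 1219*k**3 + 3112*k**2 + 3796*k + 1680) = t_k.
Sum = s_(8) − s_(1); s_(8) = -31/189, s_(1) = -23/210 ⇒ -103/1890.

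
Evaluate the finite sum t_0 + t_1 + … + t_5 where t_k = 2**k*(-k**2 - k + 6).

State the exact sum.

Σ = -1026

t_(k+1)/t_k = 2*(k**2 + 3*k - 4)/(k**2 + k - 6).
So A=2 and B=1, with C=k**2 + k - 6.
Set up (2)·f(k+1) − (1)·f(k) − (k**2 + k - 6) = 0.
From deg A=0, deg B=0, deg C=2: d=2.
A polynomial solution: f(k) = k**2 - 3*k - 2.
Get s_k = R·t_k = 2**k*(-k**2 + 3*k + 2) with R(k) = B(k−1)f(k)/C(k) = (k**2 - 3*k - 2)/((k - 2)*(k + 3)).
Δs = 2**k*(-k**2 - k + 6), as required.
Sum = s_(6) − s_(0); s_(6) = -1024, s_(0) = 2 ⇒ -1026.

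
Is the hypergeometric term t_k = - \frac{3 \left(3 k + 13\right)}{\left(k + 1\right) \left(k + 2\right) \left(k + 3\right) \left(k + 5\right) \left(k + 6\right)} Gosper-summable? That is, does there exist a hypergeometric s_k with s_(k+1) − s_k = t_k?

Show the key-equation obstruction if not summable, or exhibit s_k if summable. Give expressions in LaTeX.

r(k) = (k + 1)*(k + 5)*(3*k + 16)/((k + 4)*(k + 7)*(3*k + 13)) after simplifying.
Take A(k)=k + 1, B(k)=k + 7, C(k)=k**2 + 25*k/3 + 52/3.
Key eq: (k + 1)·f(k+1) = (k + 6)·f(k) + (k**2 + 25*k/3 + 52/3).
Degrees (1,1,2) ⇒ d ≤ 5.
A polynomial solution: f(k) = k*(k + 3)*(k + 4)*(k**2 + 8*k + 17)/30.
Then R = B(k−1)f/C = k*(k + 3)*(k + 6)*(k**2 + 8*k + 17)/(10*(3*k + 13)), so s_k = R(k)·t_k = 3*k*(-k**2 - 8*k - 17)/(10*(k**3 + 8*k**2 + 17*k + 10)).
Check: Δs_k = 3*(-3*k - 13)/(k**5 + 17*k**4 + 107*k**3 + 307*k**2 + 396*k + 180). ✓

Yes. s_k = \frac{3 k \left(- k^{2} - 8 k - 17\right)}{10 \left(k^{3} + 8 k^{2} + 17 k + 10\right)}.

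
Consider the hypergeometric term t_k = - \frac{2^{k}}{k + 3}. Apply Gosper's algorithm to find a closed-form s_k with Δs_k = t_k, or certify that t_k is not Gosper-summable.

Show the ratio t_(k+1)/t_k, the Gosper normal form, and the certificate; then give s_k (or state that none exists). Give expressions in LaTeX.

Step 1: r(k) = 2*(k + 3)/(k + 4).
Factor: A=2*k + 6; B=k + 4; C=1.
f must satisfy (2*k + 6)·f(k+1) − (k + 3)·f(k) = 1.
From deg A=1, deg B=1, deg C=0: d=-1.
Negative degree bound (-1): no f exists, t_k not Gosper-summable.

no hypergeometric antidifference exists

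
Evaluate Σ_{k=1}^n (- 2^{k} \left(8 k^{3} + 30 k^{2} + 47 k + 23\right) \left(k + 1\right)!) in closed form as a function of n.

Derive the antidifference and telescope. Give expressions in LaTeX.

The ratio is 2*(8*k**4 + 70*k**3 + 239*k**2 + 370*k + 216)/(8*k**3 + 30*k**2 + 47*k + 23).
Gosper form: A/B · C(k+1)/C(k) with A=2*k + 4, B=1, C=k**3 + 15*k**2/4 + 47*k/8 + 23/8.
Set up (2*k + 4)·f(k+1) − (1)·f(k) − (k**3 + 15*k**2/4 + 47*k/8 + 23/8) = 0.
Degrees (1,0,3) ⇒ d ≤ 2.
A polynomial solution: f(k) = (4*k**2 + k + 1)/8.
Certificate R = B(k−1)f/C = (4*k**2 + k + 1)/(8*k**3 + 30*k**2 + 47*k + 23) gives s_k = -2**k*(4*k**2 + k + 1)*factorial(k + 1).
s_(k+1) − s_k = -2**k*(8*k**3 + 30*k**2 + 47*k + 23)*factorial(k + 1) = t_k.
Evaluate: s_(n+1) = -2**(n + 1)*(4*n**2 + 9*n + 6)*factorial(n + 2); subtract s_(1) = -24 ⇒ S(n) = -8*2**n*n**4*factorial(n) - 42*2**n*n**3*factorial(n) - 82*2**n*n**2*factorial(n) - 72*2**n*n*factorial(n) - 24*2**n*factorial(n) + 24.

S(n) = - 8 \cdot 2^{n} n^{4} n! - 42 \cdot 2^{n} n^{3} n! - 82 \cdot 2^{n} n^{2} n! - 72 \cdot 2^{n} n n! - 24 \cdot 2^{n} n! + 24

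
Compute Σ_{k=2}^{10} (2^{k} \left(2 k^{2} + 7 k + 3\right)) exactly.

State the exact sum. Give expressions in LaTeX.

The ratio is 2*(2*k**2 + 11*k + 12)/(2*k**2 + 7*k + 3).
Gosper form: A/B · C(k+1)/C(k) with A=2, B=1, C=k**2 + 7*k/2 + 3/2.
Set up (2)·f(k+1) − (1)·f(k) − (k**2 + 7*k/2 + 3/2) = 0.
Bound: deg f ≤ 2.
Match coefficients ⇒ f(k) = (2*k**2 - k + 1)/2.
Then R = B(k−1)f/C = (2*k**2 - k + 1)/((k + 3)*(2*k + 1)), so s_k = R(k)·t_k = 2**k*(2*k**2 - k + 1).
s_(k+1) − s_k = 2**k*(2*k**2 + 7*k + 3) = t_k.
Evaluate s at k=11 and k=2: 475136 and 28; difference 475108.

Σ = 475108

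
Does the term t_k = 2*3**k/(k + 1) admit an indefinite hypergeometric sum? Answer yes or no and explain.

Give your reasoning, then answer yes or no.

r(k) = 3*(k + 1)/(k + 2) after simplifying.
Take A(k)=3*k + 3, B(k)=k + 2, C(k)=1.
Solve (3*k + 3)·f(k+1) − (k + 1)·f(k) = 1.
Bound: deg f ≤ -1.
deg f ≤ -1 is impossible — no certificate.

No. Not Gosper-summable.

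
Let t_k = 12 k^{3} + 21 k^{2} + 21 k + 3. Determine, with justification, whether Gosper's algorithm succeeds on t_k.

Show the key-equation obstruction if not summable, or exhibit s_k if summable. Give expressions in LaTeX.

Compute t_(k+1)/t_k: get (4*k**3 + 19*k**2 + 33*k + 19)/(4*k**3 + 7*k**2 + 7*k + 1).
Normal form (A,B,C) = (1, 1, k**3 + 7*k**2/4 + 7*k/4 + 1/4).
Need (1)·f(k+1) − (1)·f(k) = k**3 + 7*k**2/4 + 7*k/4 + 1/4.
Bound: deg f ≤ 4.
Solving with deg f ≤ 4: f(k) = k*(3*k**3 + k**2 + 3*k - 4)/12.
Then R = B(k−1)f/C = k*(3*k**3 + k**2 + 3*k - 4)/(3*(4*k**3 + 7*k**2 + 7*k + 1)), so s_k = R(k)·t_k = k*(3*k**3 + k**2 + 3*k - 4).
Check: Δs_k = 12*k**3 + 21*k**2 + 21*k + 3. ✓

Yes. s_k = k \left(3 k^{3} + k^{2} + 3 k - 4\right).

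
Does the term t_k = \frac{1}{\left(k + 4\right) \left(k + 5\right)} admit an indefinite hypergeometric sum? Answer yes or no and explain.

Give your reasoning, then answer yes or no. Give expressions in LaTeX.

Ratio r(k) = (k + 4)/(k + 6).
So A=k + 4 and B=k + 6, with C=1.
Need (k + 4)·f(k+1) − (k + 5)·f(k) = 1.
Bound: deg f ≤ 1.
A polynomial solution: f(k) = k/4.
Then R = B(k−1)f/C = k*(k + 5)/4, so s_k = R(k)·t_k = k/(4*(k + 4)).
Verify: 1/(k**2 + 9*k + 20) matches t_k.

Yes. s_k = \frac{k}{4 \left(k + 4\right)}.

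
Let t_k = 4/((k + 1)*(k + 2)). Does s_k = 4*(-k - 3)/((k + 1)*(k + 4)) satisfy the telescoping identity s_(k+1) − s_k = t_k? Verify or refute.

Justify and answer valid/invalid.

s_(k+1) = 4*(-k - 4)/((k + 2)*(k + 5))
s_(k+1) − s_k = 4*(k**2 + 7*k + 14)/(k**4 + 12*k**3 + 49*k**2 + 78*k + 40)
(s_(k+1) − s_k) − t_k = 8*(-k - 3)/(k**4 + 12*k**3 + 49*k**2 + 78*k + 40)

Invalid: residual 8*(-k - 3)/(k**4 + 12*k**3 + 49*k**2 + 78*k + 40) ≠ 0.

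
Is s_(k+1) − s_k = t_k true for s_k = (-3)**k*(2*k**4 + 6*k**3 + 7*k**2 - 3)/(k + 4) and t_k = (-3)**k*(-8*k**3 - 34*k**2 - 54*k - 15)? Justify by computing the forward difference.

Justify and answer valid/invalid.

s_(k+1) = (-3)**(k + 1)*(2*k**4 + 14*k**3 + 37*k**2 + 40*k + 12)/(k + 5)
s_(k+1) − s_k = (-3)**k*(-8*k**5 - 82*k**4 - 316*k**3 - 599*k**2 - 513*k - 129)/(k**2 + 9*k + 20)
(s_(k+1) − s_k) − t_k = 3*(-3)**k*(8*k**4 + 68*k**3 + 194*k**2 + 234*k + 57)/(k**2 + 9*k + 20)

Invalid: residual 3*(-3)**k*(8*k**4 + 68*k**3 + 194*k**2 + 234*k + 57)/(k**2 + 9*k + 20) ≠ 0.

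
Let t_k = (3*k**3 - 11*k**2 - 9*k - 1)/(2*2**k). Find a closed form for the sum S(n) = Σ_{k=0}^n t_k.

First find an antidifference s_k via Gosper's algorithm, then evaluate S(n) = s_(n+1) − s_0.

t_(k+1)/t_k = (3*k**3 - 2*k**2 - 22*k - 18)/(2*(3*k**3 - 11*k**2 - 9*k - 1)).
Gosper form: A/B · C(k+1)/C(k) with A=1/2, B=1, C=k**3 - 11*k**2/3 - 3*k - 1/3.
Set up (1/2)·f(k+1) − (1)·f(k) − (k**3 - 11*k**2/3 - 3*k - 1/3) = 0.
Degrees (0,0,3) ⇒ d ≤ 3.
Solving with deg f ≤ 3: f(k) = -2*(3*k**3 - 2*k**2 - 4*k - 4)/3.
So s_k = (B(k−1)f/C)·t_k = (-2*(3*k**3 - 2*k**2 - 4*k - 4)/(3*k**3 - 11*k**2 - 9*k - 1))·t_k = (-3*k**3 + 2*k**2 + 4*k + 4)/2**k.
Δs = (3*k**3 - 11*k**2 - 9*k - 1)/(2*2**k), as required.
Σ_(k=0)^n t_k = s_(n+1) − s_(0) = (2**(-n - 1)*(-3*n**3 - 7*n**2 - n + 7)) − (4), i.e. 2**(-n - 1)*(-2**(n + 3) - 3*n**3 - 7*n**2 - n + 7).

S(n) = 2**(-n - 1)*(-2**(n + 3) - 3*n**3 - 7*n**2 - n + 7)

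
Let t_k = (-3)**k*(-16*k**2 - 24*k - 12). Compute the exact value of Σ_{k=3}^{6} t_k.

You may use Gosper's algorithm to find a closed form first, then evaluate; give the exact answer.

r(k) = 3*(-4*k**2 - 14*k - 13)/(4*k**2 + 6*k + 3) after simplifying.
A = -3, B = 1, C = k**2 + 3*k/2 + 3/4.
Set up (-3)·f(k+1) − (1)·f(k) − (k**2 + 3*k/2 + 3/4) = 0.
d = 2 from the (0,0,2) case.
Coefficient equations give f(k) = -k**2/4.
So s_k = (B(k−1)f/C)·t_k = (-k**2/(4*k**2 + 6*k + 3))·t_k = 4*(-3)**k*k**2.
Verify: 4*(-3)**k*(-k**2 - 3*(k + 1)**2) matches t_k.
Evaluate s at k=7 and k=3: -428652 and -972; difference -427680.

Σ = -427680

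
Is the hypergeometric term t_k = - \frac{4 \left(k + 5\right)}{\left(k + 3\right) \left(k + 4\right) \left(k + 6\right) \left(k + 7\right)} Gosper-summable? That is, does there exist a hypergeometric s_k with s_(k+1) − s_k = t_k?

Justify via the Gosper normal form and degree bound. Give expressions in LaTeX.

Ratio r(k) = (k + 3)*(k + 6)**2/((k + 5)**2*(k + 8)).
Take A(k)=k + 3, B(k)=k + 8, C(k)=k**2 + 10*k + 25.
Key eq: (k + 3)·f(k+1) = (k + 7)·f(k) + (k**2 + 10*k + 25).
Degrees (1,1,2) ⇒ d ≤ 4.
A polynomial solution: f(k) = k*(k + 4)*(k + 5)*(k + 9)/36.
Certificate R = B(k−1)f/C = k*(k + 4)*(k + 7)*(k + 9)/(36*(k + 5)) gives s_k = k*(-k - 9)/(9*(k**2 + 9*k + 18)).
Verify: 4*(-k - 5)/(k**4 + 20*k**3 + 145*k**2 + 450*k + 504) matches t_k.

Yes. s_k = \frac{k \left(- k - 9\right)}{9 \left(k^{2} + 9 k + 18\right)}.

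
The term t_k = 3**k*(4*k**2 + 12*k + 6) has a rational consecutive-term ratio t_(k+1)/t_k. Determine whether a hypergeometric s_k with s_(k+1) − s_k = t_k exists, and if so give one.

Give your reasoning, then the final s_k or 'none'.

s_k = 2*3**k*k**2

The ratio is 3*(2*k**2 + 10*k + 11)/(2*k**2 + 6*k + 3).
Factor: A=3; B=1; C=k**2 + 3*k + 3/2.
Set up (3)·f(k+1) − (1)·f(k) − (k**2 + 3*k + 3/2) = 0.
d = 2 from the (0,0,2) case.
Solve for f: f(k) = k**2/2 (degree 2 ≤ 2).
Then R = B(k−1)f/C = k**2/(2*k**2 + 6*k + 3), so s_k = R(k)·t_k = 2*3**k*k**2.
s_(k+1) − s_k = 2*3**k*(-k**2 + 3*(k + 1)**2) = t_k.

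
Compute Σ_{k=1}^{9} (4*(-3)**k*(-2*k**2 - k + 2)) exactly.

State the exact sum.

Σ = 10510716

The ratio is 3*(-k - 2*(k + 1)**2 + 1)/(2*k**2 + k - 2).
Normal form (A,B,C) = (-3, 1, k**2 + k/2 - 1).
Solve (-3)·f(k+1) − (1)·f(k) = k**2 + k/2 - 1.
From deg A=0, deg B=0, deg C=2: d=2.
Solve for f: f(k) = -(k**2 - k - 1)/4 (degree 2 ≤ 2).
So s_k = (B(k−1)f/C)·t_k = (-(k**2 - k - 1)/(2*(2*k**2 + k - 2)))·t_k = 2*(-3)**k*(k**2 - k - 1).
Check: Δs_k = 4*(-3)**k*(-2*k**2 - k + 2). ✓
Sum = s_(10) − s_(1); s_(10) = 10510722, s_(1) = 6 ⇒ 10510716.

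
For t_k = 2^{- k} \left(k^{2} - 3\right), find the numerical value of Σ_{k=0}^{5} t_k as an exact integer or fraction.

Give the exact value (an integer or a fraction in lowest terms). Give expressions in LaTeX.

Σ = -3/2

Ratio r(k) = ((k + 1)**2 - 3)/(2*(k**2 - 3)).
So A=1/2 and B=1, with C=k**2 - 3.
Solve (1/2)·f(k+1) − (1)·f(k) = k**2 - 3.
deg f ≤ 2 (via 0,0,2).
Match coefficients ⇒ f(k) = -2*k*(k + 2).
Get s_k = R·t_k = 2**(1 - k)*k*(-k - 2) with R(k) = B(k−1)f(k)/C(k) = -2*k*(k + 2)/(k**2 - 3).
Check: Δs_k = (k**2 - 3)/2**k. ✓
Evaluate s at k=6 and k=0: -3/2 and 0; difference -3/2.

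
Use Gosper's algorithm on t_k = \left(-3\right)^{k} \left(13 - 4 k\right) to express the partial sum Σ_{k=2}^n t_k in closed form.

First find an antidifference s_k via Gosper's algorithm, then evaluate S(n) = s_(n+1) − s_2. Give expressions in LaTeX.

Compute t_(k+1)/t_k: get 3*(9 - 4*k)/(4*k - 13).
So A=-3 and B=1, with C=k - 13/4.
Solve (-3)·f(k+1) − (1)·f(k) = k - 13/4.
d = 1 from the (0,0,1) case.
Solving with deg f ≤ 1: f(k) = -(k - 4)/4.
R(k) = B(k−1)·f(k)/C(k) = -(k - 4)/(4*k - 13); s_k = R·t_k = (-3)**k*(k - 4).
Δs = (-3)**k*(13 - 4*k), as required.
Evaluate: s_(n+1) = (-3)**(n + 1)*(n - 3); subtract s_(2) = -18 ⇒ S(n) = -3*(-3)**n*n + 9*(-3)**n + 18.

S(n) = - 3 \left(-3\right)^{n} n + 9 \left(-3\right)^{n} + 18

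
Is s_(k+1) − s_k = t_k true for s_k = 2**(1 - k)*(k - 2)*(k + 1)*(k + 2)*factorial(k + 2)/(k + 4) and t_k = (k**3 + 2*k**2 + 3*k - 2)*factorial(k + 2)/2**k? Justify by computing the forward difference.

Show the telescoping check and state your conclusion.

Invalid: residual -2**(1 - k)*(k**4 + 6*k**3 + 9*k**2 + 12*k - 4)*factorial(k + 2)/((k + 4)*(k + 5)) ≠ 0.

s_(k+1) = (k - 1)*(k + 2)*(k + 3)*factorial(k + 3)/(2**k*(k + 5))
s_(k+1) − s_k = (k + 2)*(k**4 + 7*k**3 + 15*k**2 + 17*k - 16)*factorial(k + 2)/(2**k*(k + 4)*(k + 5))
(s_(k+1) − s_k) − t_k = -2**(1 - k)*(k**4 + 6*k**3 + 9*k**2 + 12*k - 4)*factorial(k + 2)/((k + 4)*(k + 5))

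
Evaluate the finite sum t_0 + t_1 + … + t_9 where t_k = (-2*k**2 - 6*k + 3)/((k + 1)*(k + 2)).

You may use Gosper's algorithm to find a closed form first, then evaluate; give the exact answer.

Ratio r(k) = (k + 1)*(6*k + 2*(k + 1)**2 + 3)/((k + 3)*(2*k**2 + 6*k - 3)).
So A=k + 1 and B=k + 3, with C=k**2 + 3*k - 3/2.
Set up (k + 1)·f(k+1) − (k + 2)·f(k) − (k**2 + 3*k - 3/2) = 0.
deg f ≤ 2 (via 1,1,2).
A polynomial solution: f(k) = k*(2*k - 5)/2.
Then R = B(k−1)f/C = k*(k + 2)*(2*k - 5)/(2*k**2 + 6*k - 3), so s_k = R(k)·t_k = k*(5 - 2*k)/(k + 1).
Verify: (-2*k**2 - 6*k + 3)/(k**2 + 3*k + 2) matches t_k.
Sum = s_(10) − s_(0); s_(10) = -150/11, s_(0) = 0 ⇒ -150/11.

Σ = -150/11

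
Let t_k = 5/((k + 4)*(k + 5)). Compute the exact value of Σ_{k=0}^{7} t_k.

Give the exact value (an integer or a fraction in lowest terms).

Compute t_(k+1)/t_k: get (k + 4)/(k + 6).
Gosper form: A/B · C(k+1)/C(k) with A=k + 4, B=k + 6, C=1.
f must satisfy (k + 4)·f(k+1) − (k + 5)·f(k) = 1.
From deg A=1, deg B=1, deg C=0: d=1.
A polynomial solution: f(k) = k/4.
So s_k = (B(k−1)f/C)·t_k = (k*(k + 5)/4)·t_k = 5*k/(4*(k + 4)).
Check: Δs_k = 5/(k**2 + 9*k + 20). ✓
Evaluate s at k=8 and k=0: 5/6 and 0; difference 5/6.

Σ = 5/6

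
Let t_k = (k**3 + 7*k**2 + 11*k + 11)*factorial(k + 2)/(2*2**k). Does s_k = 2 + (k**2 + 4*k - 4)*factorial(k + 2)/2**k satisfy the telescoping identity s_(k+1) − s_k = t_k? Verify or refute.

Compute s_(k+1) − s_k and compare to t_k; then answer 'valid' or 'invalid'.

s_(k+1) = 2**(-k - 1)*(4*k + (k + 1)**2)*factorial(k + 3) + 2
s_(k+1) − s_k = (k**3 + 7*k**2 + 11*k + 11)*factorial(k + 2)/(2*2**k)
(s_(k+1) − s_k) − t_k = 0

Valid — Δs_k = t_k.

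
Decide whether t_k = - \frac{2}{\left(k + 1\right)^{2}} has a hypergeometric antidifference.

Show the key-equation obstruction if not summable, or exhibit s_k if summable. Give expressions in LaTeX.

t_(k+1)/t_k = (k + 1)**2/(k + 2)**2.
Normal form (A,B,C) = (k**2 + 2*k + 1, k**2 + 4*k + 4, 1).
Need (k**2 + 2*k + 1)·f(k+1) − (k**2 + 2*k + 1)·f(k) = 1.
Bound: deg f ≤ 0.
Put f(k) = c0: A·f(k+1) − B(k−1)·f(k) − C = -1; need -1 = 0 — inconsistent ⇒ no f, not summable.

No — key equation has no polynomial f.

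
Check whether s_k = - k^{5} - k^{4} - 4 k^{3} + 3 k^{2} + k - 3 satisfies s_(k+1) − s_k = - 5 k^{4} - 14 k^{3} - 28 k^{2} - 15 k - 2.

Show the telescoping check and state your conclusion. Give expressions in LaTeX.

s_(k+1) = -k**5 - 6*k**4 - 18*k**3 - 25*k**2 - 14*k - 5
s_(k+1) − s_k = -5*k**4 - 14*k**3 - 28*k**2 - 15*k - 2
(s_(k+1) − s_k) − t_k = 0

Valid: the claim telescopes to t_k.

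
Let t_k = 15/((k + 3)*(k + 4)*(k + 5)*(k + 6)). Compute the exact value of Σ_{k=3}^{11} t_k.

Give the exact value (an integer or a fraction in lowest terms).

t_(k+1)/t_k = (k + 3)/(k + 7).
Factor: A=k + 3; B=k + 7; C=1.
Key eq: (k + 3)·f(k+1) = (k + 6)·f(k) + (1).
From deg A=1, deg B=1, deg C=0: d=3.
Solving with deg f ≤ 3: f(k) = k*(k**2 + 12*k + 47)/180.
R(k) = B(k−1)·f(k)/C(k) = k*(k + 6)*(k**2 + 12*k + 47)/180; s_k = R·t_k = k*(k**2 + 12*k + 47)/(12*(k + 3)*(k + 4)*(k + 5)).
Δs = 15/(k**4 + 18*k**3 + 119*k**2 + 342*k + 360), as required.
Σ_(k=3)^(11) t_k = s_(12) − s_(3) = 67/816 − (23/336) = 13/952.

Σ = 13/952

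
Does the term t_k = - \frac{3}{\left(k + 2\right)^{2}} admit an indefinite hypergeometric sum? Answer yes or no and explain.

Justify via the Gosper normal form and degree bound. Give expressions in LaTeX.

r(k) = (k + 2)**2/(k + 3)**2 after simplifying.
Take A(k)=k**2 + 4*k + 4, B(k)=k**2 + 6*k + 9, C(k)=1.
Key eq: (k**2 + 4*k + 4)·f(k+1) = (k**2 + 4*k + 4)·f(k) + (1).
d = 0 from the (2,2,0) case.
Generic f = c0 gives residual -1; -1 = 0 cannot hold, so t_k is not Gosper-summable.

No — t_k has no hypergeometric antidifference.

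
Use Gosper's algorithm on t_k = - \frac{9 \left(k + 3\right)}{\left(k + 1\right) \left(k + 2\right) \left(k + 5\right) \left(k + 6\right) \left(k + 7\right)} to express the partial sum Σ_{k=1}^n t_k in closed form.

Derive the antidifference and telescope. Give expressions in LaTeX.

S(n) = \frac{n \left(- n^{2} - 15 n - 68\right)}{28 \left(n^{3} + 15 n^{2} + 68 n + 84\right)}

The ratio is (k + 1)*(k + 4)*(k + 5)/((k + 3)**2*(k + 8)).
Take A(k)=k + 1, B(k)=k + 8, C(k)=k**3 + 10*k**2 + 33*k + 36.
Key eq: (k + 1)·f(k+1) = (k + 7)·f(k) + (k**3 + 10*k**2 + 33*k + 36).
Degrees (1,1,3) ⇒ d ≤ 6.
Coefficient equations give f(k) = k*(k + 2)*(k + 3)*(k + 4)*(k**2 + 12*k + 41)/90.
Certificate R = B(k−1)f/C = k*(k + 2)*(k + 7)*(k**2 + 12*k + 41)/(90*(k + 3)) gives s_k = k*(-k**2 - 12*k - 41)/(10*(k**3 + 12*k**2 + 41*k + 30)).
Δs = 9*(-k - 3)/(k**5 + 21*k**4 + 163*k**3 + 567*k**2 + 844*k + 420), as required.
Evaluate: s_(n+1) = (-n**3 - 15*n**2 - 68*n - 54)/(10*(n**3 + 15*n**2 + 68*n + 84)); subtract s_(1) = -9/140 ⇒ S(n) = n*(-n**2 - 15*n - 68)/(28*(n**3 + 15*n**2 + 68*n + 84)).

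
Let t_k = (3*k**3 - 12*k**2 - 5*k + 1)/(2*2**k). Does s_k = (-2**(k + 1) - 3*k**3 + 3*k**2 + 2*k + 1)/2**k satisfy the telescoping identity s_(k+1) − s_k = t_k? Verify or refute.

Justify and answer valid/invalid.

Valid — Δs_k = t_k.

s_(k+1) = (-4*2**k - 3*k**3 - 6*k**2 - k + 3)/(2*2**k)
s_(k+1) − s_k = (3*k**3 - 12*k**2 - 5*k + 1)/(2*2**k)
(s_(k+1) − s_k) − t_k = 0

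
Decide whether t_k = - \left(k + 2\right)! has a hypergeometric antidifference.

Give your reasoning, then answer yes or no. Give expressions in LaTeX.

Compute t_(k+1)/t_k: get k + 3.
So A=k + 3 and B=1, with C=1.
f must satisfy (k + 3)·f(k+1) − (1)·f(k) = 1.
Degrees (1,0,0) ⇒ d ≤ -1.
Bound -1 < 0, so the key equation has no polynomial solution.

No — key equation has no polynomial f.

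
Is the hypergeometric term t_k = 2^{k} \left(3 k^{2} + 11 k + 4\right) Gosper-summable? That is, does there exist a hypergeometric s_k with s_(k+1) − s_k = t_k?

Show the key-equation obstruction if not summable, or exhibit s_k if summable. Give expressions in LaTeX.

The ratio is 2*(3*k**2 + 17*k + 18)/(3*k**2 + 11*k + 4).
So A=2 and B=1, with C=k**2 + 11*k/3 + 4/3.
Key eq: (2)·f(k+1) = (1)·f(k) + (k**2 + 11*k/3 + 4/3).
Bound: deg f ≤ 2.
Solving with deg f ≤ 2: f(k) = k*(3*k - 1)/3.
So s_k = (B(k−1)f/C)·t_k = (k*(3*k - 1)/(3*k**2 + 11*k + 4))·t_k = 2**k*k*(3*k - 1).
Verify: 2**k*(3*k**2 + 11*k + 4) matches t_k.

Yes. s_k = 2^{k} k \left(3 k - 1\right).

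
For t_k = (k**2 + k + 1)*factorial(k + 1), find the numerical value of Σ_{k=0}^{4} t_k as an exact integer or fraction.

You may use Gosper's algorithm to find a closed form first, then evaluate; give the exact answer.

Σ = 2881

Step 1: r(k) = (k + 2)*(k + (k + 1)**2 + 2)/(k**2 + k + 1).
Normal form (A,B,C) = (k + 2, 1, k**2 + k + 1).
Key eq: (k + 2)·f(k+1) = (1)·f(k) + (k**2 + k + 1).
Degrees (1,0,2) ⇒ d ≤ 1.
Coefficient equations give f(k) = k - 1.
Certificate R = B(k−1)f/C = (k - 1)/(k**2 + k + 1) gives s_k = (k - 1)*factorial(k + 1).
Verify: (k**2 + k + 1)*factorial(k + 1) matches t_k.
Sum = s_(5) − s_(0); s_(5) = 2880, s_(0) = -1 ⇒ 2881.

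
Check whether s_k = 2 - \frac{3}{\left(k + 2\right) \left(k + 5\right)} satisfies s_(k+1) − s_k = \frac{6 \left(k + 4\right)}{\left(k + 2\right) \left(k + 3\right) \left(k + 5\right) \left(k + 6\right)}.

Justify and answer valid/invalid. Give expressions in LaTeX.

valid (s_(k+1) − s_k reduces to t_k)

s_(k+1) = 2 - 3/((k + 3)*(k + 6))
s_(k+1) − s_k = 6*(k + 4)/(k**4 + 16*k**3 + 91*k**2 + 216*k + 180)
(s_(k+1) − s_k) − t_k = 0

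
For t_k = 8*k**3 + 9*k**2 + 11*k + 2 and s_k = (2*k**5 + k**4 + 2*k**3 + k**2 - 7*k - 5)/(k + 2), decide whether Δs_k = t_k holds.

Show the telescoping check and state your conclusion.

s_(k+1) = (2*k**5 + 11*k**4 + 26*k**3 + 33*k**2 + 15*k - 6)/(k + 3)
s_(k+1) − s_k = (8*k**5 + 43*k**4 + 78*k**3 + 85*k**2 + 50*k + 3)/(k**2 + 5*k + 6)
(s_(k+1) − s_k) − t_k = (-6*k**4 - 26*k**3 - 26*k**2 - 26*k - 9)/(k**2 + 5*k + 6)

Invalid: residual (-6*k**4 - 26*k**3 - 26*k**2 - 26*k - 9)/(k**2 + 5*k + 6) ≠ 0.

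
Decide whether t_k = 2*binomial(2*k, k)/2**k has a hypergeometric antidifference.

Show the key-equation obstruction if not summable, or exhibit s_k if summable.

Step 1: r(k) = (2*k + 1)/(k + 1).
Factor: A=2*k + 1; B=k + 1; C=1.
Set up (2*k + 1)·f(k+1) − (k)·f(k) − (1) = 0.
From deg A=1, deg B=1, deg C=0: d=-1.
Bound -1 < 0, so the key equation has no polynomial solution.

No — negative degree bound, so no certificate f.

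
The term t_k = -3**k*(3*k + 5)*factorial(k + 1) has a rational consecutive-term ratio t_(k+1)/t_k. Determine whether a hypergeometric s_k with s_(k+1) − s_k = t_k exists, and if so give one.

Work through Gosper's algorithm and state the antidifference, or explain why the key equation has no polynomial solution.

s_k = -3**k*factorial(k + 1)

r(k) = 3*(k + 2)*(3*k + 8)/(3*k + 5) after simplifying.
Normal form (A,B,C) = (3*k + 6, 1, k + 5/3).
Key eq: (3*k + 6)·f(k+1) = (1)·f(k) + (k + 5/3).
d = 0 from the (1,0,1) case.
Solve for f: f(k) = 1/3 (degree 0 ≤ 0).
Then R = B(k−1)f/C = 1/(3*k + 5), so s_k = R(k)·t_k = -3**k*factorial(k + 1).
Verify: -3**k*(3*k + 5)*factorial(k + 1) matches t_k.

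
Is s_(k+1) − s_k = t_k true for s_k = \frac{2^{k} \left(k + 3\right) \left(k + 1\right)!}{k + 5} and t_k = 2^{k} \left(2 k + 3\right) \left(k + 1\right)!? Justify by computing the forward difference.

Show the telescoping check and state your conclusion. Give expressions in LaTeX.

s_(k+1) = 2**(k + 1)*(k + 4)*factorial(k + 2)/(k + 6)
s_(k+1) − s_k = 2**k*(2*k**3 + 21*k**2 + 67*k + 62)*factorial(k + 1)/((k + 5)*(k + 6))
(s_(k+1) − s_k) − t_k = -2**(k + 1)*(2*k**2 + 13*k + 14)*factorial(k + 1)/((k + 5)*(k + 6))

Invalid: residual - \frac{2^{k + 1} \left(2 k^{2} + 13 k + 14\right) \left(k + 1\right)!}{\left(k + 5\right) \left(k + 6\right)} ≠ 0.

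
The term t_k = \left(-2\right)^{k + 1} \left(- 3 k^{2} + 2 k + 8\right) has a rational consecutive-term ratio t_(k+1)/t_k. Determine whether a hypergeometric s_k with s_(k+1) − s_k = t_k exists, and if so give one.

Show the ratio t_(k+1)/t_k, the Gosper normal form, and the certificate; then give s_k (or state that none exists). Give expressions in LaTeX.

s_k = \left(-2\right)^{k + 1} \left(k^{2} - 2 k - 2\right)

r(k) = 2*(-3*k**2 - 4*k + 7)/(3*k**2 - 2*k - 8) after simplifying.
Take A(k)=-2, B(k)=1, C(k)=k**2 - 2*k/3 - 8/3.
Set up (-2)·f(k+1) − (1)·f(k) − (k**2 - 2*k/3 - 8/3) = 0.
From deg A=0, deg B=0, deg C=2: d=2.
Solving with deg f ≤ 2: f(k) = -(k**2 - 2*k - 2)/3.
Certificate R = B(k−1)f/C = -(k**2 - 2*k - 2)/((k - 2)*(3*k + 4)) gives s_k = (-2)**(k + 1)*(k**2 - 2*k - 2).
Check: Δs_k = (-2)**(k + 1)*(-3*k**2 + 2*k + 8). ✓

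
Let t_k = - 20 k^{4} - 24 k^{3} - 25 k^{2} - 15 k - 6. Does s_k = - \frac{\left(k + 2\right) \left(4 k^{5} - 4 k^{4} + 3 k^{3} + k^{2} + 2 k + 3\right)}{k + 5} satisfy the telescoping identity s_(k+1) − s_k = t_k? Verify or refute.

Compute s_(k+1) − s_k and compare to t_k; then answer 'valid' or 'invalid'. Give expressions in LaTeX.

Invalid: residual \frac{3 \left(16 k^{5} + 128 k^{4} + 142 k^{3} + 139 k^{2} + 79 k + 27\right)}{k^{2} + 11 k + 30} ≠ 0.

s_(k+1) = (-4*k**6 - 28*k**5 - 75*k**4 - 107*k**3 - 95*k**2 - 60*k - 27)/(k + 6)
s_(k+1) − s_k = (-20*k**6 - 196*k**5 - 505*k**4 - 584*k**3 - 504*k**2 - 279*k - 99)/(k**2 + 11*k + 30)
(s_(k+1) − s_k) − t_k = 3*(16*k**5 + 128*k**4 + 142*k**3 + 139*k**2 + 79*k + 27)/(k**2 + 11*k + 30)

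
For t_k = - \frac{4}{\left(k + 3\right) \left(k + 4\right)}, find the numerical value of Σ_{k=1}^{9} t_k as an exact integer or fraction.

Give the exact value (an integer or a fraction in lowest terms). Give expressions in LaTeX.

t_(k+1)/t_k = (k + 3)/(k + 5).
Gosper form: A/B · C(k+1)/C(k) with A=k + 3, B=k + 5, C=1.
Need (k + 3)·f(k+1) − (k + 4)·f(k) = 1.
deg f ≤ 1 (via 1,1,0).
A polynomial solution: f(k) = k/3.
Then R = B(k−1)f/C = k*(k + 4)/3, so s_k = R(k)·t_k = -4*k/(3*k + 9).
Verify: -4/(k**2 + 7*k + 12) matches t_k.
Telescoping: Σ = s_(10) − s_(1) = -40/39 − (-1/3) = -9/13.

Σ = -9/13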